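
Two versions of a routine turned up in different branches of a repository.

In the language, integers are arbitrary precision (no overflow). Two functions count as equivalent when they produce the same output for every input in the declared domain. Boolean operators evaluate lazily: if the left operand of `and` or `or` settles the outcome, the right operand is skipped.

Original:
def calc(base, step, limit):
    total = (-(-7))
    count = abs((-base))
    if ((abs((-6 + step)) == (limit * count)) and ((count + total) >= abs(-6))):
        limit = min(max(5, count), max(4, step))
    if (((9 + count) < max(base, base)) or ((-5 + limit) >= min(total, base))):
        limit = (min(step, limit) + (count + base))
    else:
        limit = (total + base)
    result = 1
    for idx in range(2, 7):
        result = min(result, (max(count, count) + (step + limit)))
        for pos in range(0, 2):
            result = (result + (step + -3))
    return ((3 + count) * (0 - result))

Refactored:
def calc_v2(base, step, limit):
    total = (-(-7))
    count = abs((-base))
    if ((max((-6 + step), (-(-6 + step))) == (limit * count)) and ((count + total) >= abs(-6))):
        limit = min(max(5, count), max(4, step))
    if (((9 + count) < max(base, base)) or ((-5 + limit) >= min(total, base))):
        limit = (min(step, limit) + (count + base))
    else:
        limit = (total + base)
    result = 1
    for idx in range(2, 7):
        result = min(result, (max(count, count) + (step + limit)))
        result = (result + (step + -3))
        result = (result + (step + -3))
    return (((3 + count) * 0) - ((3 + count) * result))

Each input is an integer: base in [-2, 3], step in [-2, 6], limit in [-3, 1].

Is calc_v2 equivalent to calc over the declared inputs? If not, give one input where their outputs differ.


Comparing the listings, the differences include: local variable names differ; and arithmetic usage differs; and min/max/abs usage differs; and constant usage differs; and loop structure differs.
Spot check at base=3, step=2, limit=-1 — calc: total := 7 | count := 3 | ((abs((-6 + step)) == (limit * count)) and ((count + total) >= abs(-6))): false | (((9 + count) < max(base, base)) or ((-5 + limit) >= min(total, base))): false | limit := 10 | result := 1 | iter idx=2: | result := 1 | iter pos=0: | result := 0 | iter pos=1: | result := -1 | iter idx=3: | result := -1 | iter pos=0: | result := -2 | iter pos=1: | result := -3 | iter idx=4: | result := -3 | iter pos=0: | result := -4 | iter pos=1: | result := -5 | iter idx=5: | result := -5 | iter pos=0: | result := -6 | iter pos=1: | result := -7 | iter idx=6: | result := -7 | iter pos=0: | result := -8 | iter pos=1: | result := -9 | result 54. calc_v2: total := 7 | count := 3 | ((max((-6 + step), (-(-6 + step))) == (limit * count)) and ((count + total) >= abs(-6))): false | (((9 + count) < max(base, base)) or ((-5 + limit) >= min(total, base))): false | limit := 10 | result := 1 | iter idx=2: | result := 1 | result := 0 | result := -1 | iter idx=3: | result := -1 | result := -2 | result := -3 | iter idx=4: | result := -3 | result := -4 | result := -5 | iter idx=5: | result := -5 | result := -6 | result := -7 | iter idx=6: | result := -7 | result := -8 | result := -9 | result 54. Both give 54.
Sweeping the whole domain (270 inputs) finds no disagreement.
verdict: equivalent


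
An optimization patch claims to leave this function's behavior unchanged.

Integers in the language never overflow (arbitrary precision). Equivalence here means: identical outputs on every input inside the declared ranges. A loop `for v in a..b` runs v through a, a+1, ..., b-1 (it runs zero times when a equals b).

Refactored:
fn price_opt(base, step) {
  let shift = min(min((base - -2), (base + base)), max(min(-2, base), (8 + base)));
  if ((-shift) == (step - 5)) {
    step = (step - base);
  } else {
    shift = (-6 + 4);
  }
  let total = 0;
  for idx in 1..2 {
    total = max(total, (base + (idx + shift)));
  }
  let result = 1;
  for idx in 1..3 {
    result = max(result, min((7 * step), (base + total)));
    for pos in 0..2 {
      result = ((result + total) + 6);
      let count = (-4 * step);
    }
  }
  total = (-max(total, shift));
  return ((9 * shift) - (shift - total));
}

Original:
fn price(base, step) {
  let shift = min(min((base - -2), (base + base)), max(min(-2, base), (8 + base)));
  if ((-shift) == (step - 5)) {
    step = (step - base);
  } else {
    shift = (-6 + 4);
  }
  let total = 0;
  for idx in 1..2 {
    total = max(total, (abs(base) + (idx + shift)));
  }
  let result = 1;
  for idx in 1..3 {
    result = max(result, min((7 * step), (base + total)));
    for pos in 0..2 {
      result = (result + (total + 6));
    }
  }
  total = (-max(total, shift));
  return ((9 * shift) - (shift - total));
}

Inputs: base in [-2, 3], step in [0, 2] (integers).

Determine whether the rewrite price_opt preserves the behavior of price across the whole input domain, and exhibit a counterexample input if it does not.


Run the pair on base=-2, step=0.
price: shift = -4; ((-shift) == (step - 5)) -> false; shift = -2; total = 0; [idx=1]; total = 1; result = 1; [idx=1]; result = 1; [pos=0]; result = 8; [pos=1]; result = 15; [idx=2]; result = 15; [pos=0]; result = 22; [pos=1]; result = 29; total = -1; return -17
price_opt: shift = -4; ((-shift) == (step - 5)) -> false; shift = -2; total = 0; [idx=1]; total = 0; result = 1; [idx=1]; result = 1; [pos=0]; result = 7; count = 0; [pos=1]; result = 13; count = 0; [idx=2]; result = 13; [pos=0]; result = 19; count = 0; [pos=1]; result = 25; count = 0; total = 0; return -16
-17 against -16: the behavior changed.
verdict: not equivalent; witness: base=-2, step=0


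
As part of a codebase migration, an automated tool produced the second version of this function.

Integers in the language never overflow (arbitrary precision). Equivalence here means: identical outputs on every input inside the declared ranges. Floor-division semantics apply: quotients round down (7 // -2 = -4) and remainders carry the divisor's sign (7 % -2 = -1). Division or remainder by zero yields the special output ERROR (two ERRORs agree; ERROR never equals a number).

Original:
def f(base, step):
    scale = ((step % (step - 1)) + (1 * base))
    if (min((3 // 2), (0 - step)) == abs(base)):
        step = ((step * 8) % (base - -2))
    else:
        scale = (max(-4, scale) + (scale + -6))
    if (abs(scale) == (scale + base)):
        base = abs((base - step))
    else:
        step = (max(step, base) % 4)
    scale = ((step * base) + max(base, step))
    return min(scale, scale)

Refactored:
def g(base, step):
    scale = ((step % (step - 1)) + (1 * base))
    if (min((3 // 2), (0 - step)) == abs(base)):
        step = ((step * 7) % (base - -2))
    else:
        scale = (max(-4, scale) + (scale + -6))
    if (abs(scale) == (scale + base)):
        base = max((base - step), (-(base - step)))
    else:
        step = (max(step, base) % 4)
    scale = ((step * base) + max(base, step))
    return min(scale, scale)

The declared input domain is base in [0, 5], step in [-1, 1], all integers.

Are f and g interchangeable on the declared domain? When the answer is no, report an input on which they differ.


These are not equivalent — on base=1, step=-1 the outputs split (2 vs 4).
f: scale := 0 | (min((3 // 2), (0 - step)) == abs(base)): true | step := 1 | (abs(scale) == (scale + base)): false | step := 1 | scale := 2 | result 2
g: scale := 0 | (min((3 // 2), (0 - step)) == abs(base)): true | step := 2 | (abs(scale) == (scale + base)): false | step := 2 | scale := 4 | result 4
verdict: not equivalent; witness: base=1, step=-1


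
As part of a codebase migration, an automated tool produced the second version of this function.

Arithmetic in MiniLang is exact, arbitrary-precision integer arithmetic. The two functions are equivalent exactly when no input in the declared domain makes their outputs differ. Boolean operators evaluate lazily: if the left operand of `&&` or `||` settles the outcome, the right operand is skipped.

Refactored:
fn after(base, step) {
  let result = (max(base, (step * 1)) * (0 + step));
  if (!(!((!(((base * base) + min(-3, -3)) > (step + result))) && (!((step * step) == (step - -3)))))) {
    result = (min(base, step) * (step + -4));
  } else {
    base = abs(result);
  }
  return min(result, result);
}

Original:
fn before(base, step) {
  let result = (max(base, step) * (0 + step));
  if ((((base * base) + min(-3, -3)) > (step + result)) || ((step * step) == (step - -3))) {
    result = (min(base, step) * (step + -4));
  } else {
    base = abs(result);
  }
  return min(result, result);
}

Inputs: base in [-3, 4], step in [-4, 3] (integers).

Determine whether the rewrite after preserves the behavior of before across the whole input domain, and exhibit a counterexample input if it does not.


Not equivalent: base=-3, step=-4 separates them (12 vs 32).
before: result becomes 12; next ((((base * base) + min(-3, -3)) > (step + result)) || ((step * step) == (step - -3))) evaluates to false; next base becomes 12; next final value 12
after: result becomes 12; next (!(!((!(((base * base) + min(-3, -3)) > (step + result))) && (!((step * step) == (step - -3)))))) evaluates to true; next result becomes 32; next final value 32
verdict: not equivalent; witness: base=-3, step=-4


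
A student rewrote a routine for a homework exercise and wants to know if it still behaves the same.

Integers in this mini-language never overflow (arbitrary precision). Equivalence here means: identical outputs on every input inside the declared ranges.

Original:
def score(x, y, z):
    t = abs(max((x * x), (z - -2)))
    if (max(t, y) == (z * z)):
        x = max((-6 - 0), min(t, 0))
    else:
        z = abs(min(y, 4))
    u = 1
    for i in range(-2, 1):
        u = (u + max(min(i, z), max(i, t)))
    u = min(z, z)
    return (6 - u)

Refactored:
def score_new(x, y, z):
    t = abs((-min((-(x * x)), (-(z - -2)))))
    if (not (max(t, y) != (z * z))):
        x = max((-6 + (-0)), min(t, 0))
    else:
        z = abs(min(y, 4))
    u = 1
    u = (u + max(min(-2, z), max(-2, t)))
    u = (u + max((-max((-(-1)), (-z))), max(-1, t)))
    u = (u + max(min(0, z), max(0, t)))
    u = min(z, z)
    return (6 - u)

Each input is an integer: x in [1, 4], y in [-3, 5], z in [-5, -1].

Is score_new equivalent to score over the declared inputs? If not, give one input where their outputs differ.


Reading the diff, among the changes: comparison usage differs, and boolean connective usage differs, and arithmetic usage differs, and min/max/abs usage differs, and local variable names differ, and constant usage differs, and loop structure differs, and statement counts differ.
Spot check at x=1, y=-3, z=-5 — score: t = 1; (max(t, y) == (z * z)) -> false; z = 3; u = 1; [i=-2]; u = 2; [i=-1]; u = 3; [i=0]; u = 4; u = 3; return 3. score_new: t = 1; (not (max(t, y) != (z * z))) -> false; z = 3; u = 1; u = 2; u = 3; u = 4; u = 3; return 3. Both give 3.
Across all 180 domain points the two functions coincide.
verdict: equivalent


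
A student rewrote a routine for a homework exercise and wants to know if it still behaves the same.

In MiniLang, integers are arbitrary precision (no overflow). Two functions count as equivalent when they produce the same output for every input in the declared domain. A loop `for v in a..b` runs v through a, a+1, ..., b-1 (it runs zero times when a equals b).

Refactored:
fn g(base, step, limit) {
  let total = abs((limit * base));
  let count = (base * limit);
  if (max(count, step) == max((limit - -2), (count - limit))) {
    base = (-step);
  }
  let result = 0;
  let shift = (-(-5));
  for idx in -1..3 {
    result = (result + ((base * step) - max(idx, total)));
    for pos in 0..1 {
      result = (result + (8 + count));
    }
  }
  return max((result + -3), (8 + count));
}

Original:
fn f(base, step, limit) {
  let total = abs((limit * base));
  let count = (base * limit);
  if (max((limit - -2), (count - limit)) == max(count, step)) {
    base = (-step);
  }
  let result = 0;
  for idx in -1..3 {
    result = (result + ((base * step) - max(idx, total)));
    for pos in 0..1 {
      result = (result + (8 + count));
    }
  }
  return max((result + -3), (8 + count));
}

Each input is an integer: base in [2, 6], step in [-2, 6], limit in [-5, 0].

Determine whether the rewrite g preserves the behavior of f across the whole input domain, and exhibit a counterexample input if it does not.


Beyond behavior-preserving changes, the revision adds an assignment to `shift` whose value nothing reads.
One worked example (base=6, step=-1, limit=-5) — f: total := 30 | count := -30 | (max((limit - -2), (count - limit)) == max(count, step)): false | result := 0 | iter idx=-1: | result := -36 | iter pos=0: | result := -58 | iter idx=0: | result := -94 | iter pos=0: | result := -116 | iter idx=1: | result := -152 | iter pos=0: | result := -174 | iter idx=2: | result := -210 | iter pos=0: | result := -232 | result -22; g: total := 30 | count := -30 | (max(count, step) == max((limit - -2), (count - limit))): false | result := 0 | shift := 5 | iter idx=-1: | result := -36 | iter pos=0: | result := -58 | iter idx=0: | result := -94 | iter pos=0: | result := -116 | iter idx=1: | result := -152 | iter pos=0: | result := -174 | iter idx=2: | result := -210 | iter pos=0: | result := -232 | result -22; agreement on -22.
Across all 270 domain points the two functions coincide.
verdict: equivalent


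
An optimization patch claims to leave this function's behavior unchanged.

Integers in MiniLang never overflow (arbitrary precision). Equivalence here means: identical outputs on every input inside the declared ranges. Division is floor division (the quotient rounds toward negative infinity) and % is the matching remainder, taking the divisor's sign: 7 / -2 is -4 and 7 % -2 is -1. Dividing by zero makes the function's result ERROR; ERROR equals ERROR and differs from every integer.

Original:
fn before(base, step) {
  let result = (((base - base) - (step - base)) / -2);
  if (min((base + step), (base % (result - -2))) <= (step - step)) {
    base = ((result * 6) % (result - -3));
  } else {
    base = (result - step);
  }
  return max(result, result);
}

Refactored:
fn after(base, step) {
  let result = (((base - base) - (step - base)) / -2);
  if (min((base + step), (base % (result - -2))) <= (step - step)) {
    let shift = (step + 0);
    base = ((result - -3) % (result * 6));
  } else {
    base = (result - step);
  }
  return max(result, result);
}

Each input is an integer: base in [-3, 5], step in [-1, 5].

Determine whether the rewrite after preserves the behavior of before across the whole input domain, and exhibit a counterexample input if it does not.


Take base=-2, step=-1.
before: result=0, then (min((base + step), (base % (result - -2))) <= (step - step)) is true, then base=0, then returns 0
after: result=0, then (min((base + step), (base % (result - -2))) <= (step - step)) is true, then shift=-1, then a zero divisor aborts: ERROR
0 and ERROR differ, so these are not the same function on this domain.
verdict: not equivalent; witness: base=-2, step=-1


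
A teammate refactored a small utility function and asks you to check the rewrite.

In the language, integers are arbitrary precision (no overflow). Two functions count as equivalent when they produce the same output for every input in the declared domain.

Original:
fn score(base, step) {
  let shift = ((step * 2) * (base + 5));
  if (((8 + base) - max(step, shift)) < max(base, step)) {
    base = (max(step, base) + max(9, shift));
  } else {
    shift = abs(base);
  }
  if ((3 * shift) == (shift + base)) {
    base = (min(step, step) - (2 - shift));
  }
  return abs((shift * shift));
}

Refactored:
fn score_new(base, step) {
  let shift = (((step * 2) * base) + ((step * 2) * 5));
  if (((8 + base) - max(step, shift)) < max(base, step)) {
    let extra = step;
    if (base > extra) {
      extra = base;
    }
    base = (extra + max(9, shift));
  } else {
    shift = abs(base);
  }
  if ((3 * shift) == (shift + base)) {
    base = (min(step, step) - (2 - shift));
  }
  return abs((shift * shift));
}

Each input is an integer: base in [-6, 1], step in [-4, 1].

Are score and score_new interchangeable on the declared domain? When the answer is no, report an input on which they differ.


Changes here: branching structure differs; arithmetic usage differs; constant usage differs; statement counts differ; comparison usage differs; local variable names differ; min/max/abs usage differs; the full 48-point sweep finds no disagreement.
verdict: equivalent


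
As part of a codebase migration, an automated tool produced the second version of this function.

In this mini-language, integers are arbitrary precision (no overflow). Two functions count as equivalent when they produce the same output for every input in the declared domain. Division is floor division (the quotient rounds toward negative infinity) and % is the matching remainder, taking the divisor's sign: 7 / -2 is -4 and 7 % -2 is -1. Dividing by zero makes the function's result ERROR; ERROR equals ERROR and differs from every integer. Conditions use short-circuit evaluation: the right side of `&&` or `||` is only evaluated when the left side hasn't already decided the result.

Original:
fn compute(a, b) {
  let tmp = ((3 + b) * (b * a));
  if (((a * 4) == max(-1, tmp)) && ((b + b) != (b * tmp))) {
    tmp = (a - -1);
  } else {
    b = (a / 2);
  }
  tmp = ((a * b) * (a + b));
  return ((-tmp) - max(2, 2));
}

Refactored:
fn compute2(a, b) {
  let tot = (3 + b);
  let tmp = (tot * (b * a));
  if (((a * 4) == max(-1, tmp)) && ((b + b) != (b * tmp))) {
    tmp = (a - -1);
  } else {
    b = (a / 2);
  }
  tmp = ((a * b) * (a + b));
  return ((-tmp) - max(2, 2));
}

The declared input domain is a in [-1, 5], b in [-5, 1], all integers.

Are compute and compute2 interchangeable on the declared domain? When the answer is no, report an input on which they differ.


The two are interchangeable: local variable names differ, statement counts differ, and every declared input agrees.
Tracing a=2, b=-2: compute: tmp=-4, then (((a * 4) == max(-1, tmp)) && ((b + b) != (b * tmp))) is false, then b=1, then tmp=6, then returns -8 | compute2: tot=1, then tmp=-4, then (((a * 4) == max(-1, tmp)) && ((b + b) != (b * tmp))) is false, then b=1, then tmp=6, then returns -8 — matching result -8.
Every one of the 49 inputs gives matching results.
verdict: equivalent


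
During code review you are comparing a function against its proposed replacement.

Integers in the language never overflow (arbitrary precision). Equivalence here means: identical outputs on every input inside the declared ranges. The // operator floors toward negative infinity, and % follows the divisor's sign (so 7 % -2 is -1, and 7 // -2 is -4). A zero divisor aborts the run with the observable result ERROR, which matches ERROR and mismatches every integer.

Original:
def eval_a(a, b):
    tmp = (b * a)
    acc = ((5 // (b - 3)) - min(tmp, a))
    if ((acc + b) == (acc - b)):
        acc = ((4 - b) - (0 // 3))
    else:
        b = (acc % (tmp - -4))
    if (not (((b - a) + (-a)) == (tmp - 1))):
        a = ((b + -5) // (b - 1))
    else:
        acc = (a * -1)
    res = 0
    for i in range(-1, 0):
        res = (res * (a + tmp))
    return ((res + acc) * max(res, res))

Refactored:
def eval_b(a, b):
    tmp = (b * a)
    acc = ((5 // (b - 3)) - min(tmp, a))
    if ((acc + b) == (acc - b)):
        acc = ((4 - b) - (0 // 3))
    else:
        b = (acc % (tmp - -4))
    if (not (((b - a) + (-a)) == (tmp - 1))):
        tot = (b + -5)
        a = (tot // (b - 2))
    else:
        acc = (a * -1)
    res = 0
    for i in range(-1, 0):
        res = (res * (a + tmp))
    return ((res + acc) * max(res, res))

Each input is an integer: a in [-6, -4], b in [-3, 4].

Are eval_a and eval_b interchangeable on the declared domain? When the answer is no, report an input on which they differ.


Take a=-4, b=-1.
eval_a: tmp=4, then acc=2, then ((acc + b) == (acc - b)) is false, then b=2, then (not (((b - a) + (-a)) == (tmp - 1))) is true, then a=-3, then res=0, then (i=-1), then res=0, then returns 0
eval_b: tmp=4, then acc=2, then ((acc + b) == (acc - b)) is false, then b=2, then (not (((b - a) + (-a)) == (tmp - 1))) is true, then tot=-3, then a zero divisor aborts: ERROR
0 != ERROR, so the rewrite changes behavior.
verdict: not equivalent; witness: a=-4, b=-1


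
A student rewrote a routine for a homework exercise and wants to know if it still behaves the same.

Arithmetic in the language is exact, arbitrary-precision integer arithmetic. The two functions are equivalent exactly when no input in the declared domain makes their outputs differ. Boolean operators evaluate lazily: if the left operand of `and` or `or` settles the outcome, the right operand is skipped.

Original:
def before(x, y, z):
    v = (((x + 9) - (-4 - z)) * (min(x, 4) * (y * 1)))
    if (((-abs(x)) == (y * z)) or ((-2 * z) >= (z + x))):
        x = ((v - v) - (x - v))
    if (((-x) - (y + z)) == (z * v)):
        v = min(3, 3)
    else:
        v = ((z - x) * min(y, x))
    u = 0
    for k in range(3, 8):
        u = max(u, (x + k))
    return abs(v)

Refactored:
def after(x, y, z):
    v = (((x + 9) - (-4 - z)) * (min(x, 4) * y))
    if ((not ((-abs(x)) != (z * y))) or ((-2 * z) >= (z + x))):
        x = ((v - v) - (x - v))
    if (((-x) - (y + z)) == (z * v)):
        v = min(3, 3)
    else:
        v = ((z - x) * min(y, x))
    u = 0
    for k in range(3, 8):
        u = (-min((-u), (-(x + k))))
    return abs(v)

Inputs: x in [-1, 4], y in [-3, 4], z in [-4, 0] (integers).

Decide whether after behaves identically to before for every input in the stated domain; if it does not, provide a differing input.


This is a faithful refactor — comparison usage differs, boolean connective usage differs, min/max/abs usage differs, constant usage differs, arithmetic usage differs, but the computed results match everywhere.
One worked example (x=-1, y=-1, z=-1) — before: v becomes 11; next (((-abs(x)) == (y * z)) or ((-2 * z) >= (z + x))) evaluates to true; next x becomes 12; next (((-x) - (y + z)) == (z * v)) evaluates to false; next v becomes 13; next u becomes 0; next at k=3:; next u becomes 15; next at k=4:; next u becomes 16; next at k=5:; next u becomes 17; next at k=6:; next u becomes 18; next at k=7:; next u becomes 19; next final value 13; after: v becomes 11; next ((not ((-abs(x)) != (z * y))) or ((-2 * z) >= (z + x))) evaluates to true; next x becomes 12; next (((-x) - (y + z)) == (z * v)) evaluates to false; next v becomes 13; next u becomes 0; next at k=3:; next u becomes 15; next at k=4:; next u becomes 16; next at k=5:; next u becomes 17; next at k=6:; next u becomes 18; next at k=7:; next u becomes 19; next final value 13; agreement on 13.
Every one of the 240 inputs gives matching results.
verdict: equivalent


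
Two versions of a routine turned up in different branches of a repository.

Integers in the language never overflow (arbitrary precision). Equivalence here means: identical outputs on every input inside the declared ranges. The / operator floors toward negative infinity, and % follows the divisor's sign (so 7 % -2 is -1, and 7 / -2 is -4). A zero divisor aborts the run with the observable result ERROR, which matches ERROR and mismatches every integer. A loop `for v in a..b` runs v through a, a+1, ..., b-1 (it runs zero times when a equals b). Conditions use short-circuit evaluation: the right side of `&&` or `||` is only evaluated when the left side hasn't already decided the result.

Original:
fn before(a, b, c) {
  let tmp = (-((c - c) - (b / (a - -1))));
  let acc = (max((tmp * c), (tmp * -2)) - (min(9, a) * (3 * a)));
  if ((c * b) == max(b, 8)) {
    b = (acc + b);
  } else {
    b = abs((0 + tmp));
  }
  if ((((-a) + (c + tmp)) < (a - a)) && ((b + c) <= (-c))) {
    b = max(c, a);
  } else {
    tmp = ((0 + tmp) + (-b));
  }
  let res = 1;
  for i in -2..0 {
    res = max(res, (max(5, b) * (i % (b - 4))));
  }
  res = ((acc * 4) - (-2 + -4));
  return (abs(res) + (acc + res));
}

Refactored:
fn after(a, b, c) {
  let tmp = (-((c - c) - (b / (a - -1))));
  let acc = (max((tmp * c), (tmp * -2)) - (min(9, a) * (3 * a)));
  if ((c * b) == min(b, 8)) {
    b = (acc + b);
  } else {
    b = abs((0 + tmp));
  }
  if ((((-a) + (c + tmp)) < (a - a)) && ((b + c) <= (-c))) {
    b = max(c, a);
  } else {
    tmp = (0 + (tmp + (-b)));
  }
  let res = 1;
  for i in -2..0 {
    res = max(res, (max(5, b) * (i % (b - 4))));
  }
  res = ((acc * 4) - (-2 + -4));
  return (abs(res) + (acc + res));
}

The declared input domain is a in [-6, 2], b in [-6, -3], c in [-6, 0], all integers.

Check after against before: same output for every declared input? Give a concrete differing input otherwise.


The rewrite breaks on a=-2, b=-4, c=-2, where the results are -20 and ERROR.
before: tmp := 4 | acc := -20 | ((c * b) == max(b, 8)): true | b := -24 | ((((-a) + (c + tmp)) < (a - a)) && ((b + c) <= (-c))): false | tmp := 28 | res := 1 | iter i=-2: | res := 1 | iter i=-1: | res := 1 | res := -74 | result -20
after: tmp := 4 | acc := -20 | ((c * b) == min(b, 8)): false | b := 4 | ((((-a) + (c + tmp)) < (a - a)) && ((b + c) <= (-c))): false | tmp := 0 | res := 1 | iter i=-2: | divide-by-zero, output ERROR
verdict: not equivalent; witness: a=-2, b=-4, c=-2


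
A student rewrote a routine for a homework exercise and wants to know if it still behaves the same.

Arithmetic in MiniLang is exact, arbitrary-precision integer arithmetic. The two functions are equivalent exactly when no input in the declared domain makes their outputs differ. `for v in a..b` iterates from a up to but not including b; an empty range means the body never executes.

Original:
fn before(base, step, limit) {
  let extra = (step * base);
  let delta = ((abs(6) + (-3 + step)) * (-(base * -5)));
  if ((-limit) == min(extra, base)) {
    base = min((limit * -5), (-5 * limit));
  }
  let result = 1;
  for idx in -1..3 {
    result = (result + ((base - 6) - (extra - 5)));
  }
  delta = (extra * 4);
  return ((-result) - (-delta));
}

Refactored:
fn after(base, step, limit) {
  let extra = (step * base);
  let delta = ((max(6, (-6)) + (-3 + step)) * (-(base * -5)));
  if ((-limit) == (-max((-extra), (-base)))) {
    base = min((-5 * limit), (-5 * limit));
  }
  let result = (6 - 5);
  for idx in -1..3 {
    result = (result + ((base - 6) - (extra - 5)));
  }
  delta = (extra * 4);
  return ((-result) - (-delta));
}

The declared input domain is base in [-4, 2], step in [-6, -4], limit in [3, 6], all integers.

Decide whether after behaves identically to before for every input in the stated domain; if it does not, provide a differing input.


This is a faithful refactor — min/max/abs usage differs; and constant usage differs; and arithmetic usage differs, but the computed results match everywhere.
Tracing base=-3, step=-5, limit=6: before: extra := 15 | delta := 30 | ((-limit) == min(extra, base)): false | result := 1 | iter idx=-1: | result := -18 | iter idx=0: | result := -37 | iter idx=1: | result := -56 | iter idx=2: | result := -75 | delta := 60 | result 135 | after: extra := 15 | delta := 30 | ((-limit) == (-max((-extra), (-base)))): false | result := 1 | iter idx=-1: | result := -18 | iter idx=0: | result := -37 | iter idx=1: | result := -56 | iter idx=2: | result := -75 | delta := 60 | result 135 — matching result 135.
Sweeping the whole domain (84 inputs) finds no disagreement.
verdict: equivalent


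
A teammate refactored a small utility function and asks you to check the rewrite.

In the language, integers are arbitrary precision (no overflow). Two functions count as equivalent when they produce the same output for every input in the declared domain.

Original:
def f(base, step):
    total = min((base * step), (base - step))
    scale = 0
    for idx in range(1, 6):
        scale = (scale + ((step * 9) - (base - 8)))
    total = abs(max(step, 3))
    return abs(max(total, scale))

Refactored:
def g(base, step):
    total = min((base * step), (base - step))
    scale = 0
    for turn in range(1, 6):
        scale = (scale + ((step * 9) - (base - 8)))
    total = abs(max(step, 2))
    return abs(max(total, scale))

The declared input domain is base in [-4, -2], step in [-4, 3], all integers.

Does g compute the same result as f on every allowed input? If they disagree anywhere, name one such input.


The rewrite breaks on base=-4, step=-4, where the results are 3 and 2.
f: total := 0 | scale := 0 | iter idx=1: | scale := -24 | iter idx=2: | scale := -48 | iter idx=3: | scale := -72 | iter idx=4: | scale := -96 | iter idx=5: | scale := -120 | total := 3 | result 3
g: total := 0 | scale := 0 | iter turn=1: | scale := -24 | iter turn=2: | scale := -48 | iter turn=3: | scale := -72 | iter turn=4: | scale := -96 | iter turn=5: | scale := -120 | total := 2 | result 2
verdict: not equivalent; witness: base=-4, step=-4


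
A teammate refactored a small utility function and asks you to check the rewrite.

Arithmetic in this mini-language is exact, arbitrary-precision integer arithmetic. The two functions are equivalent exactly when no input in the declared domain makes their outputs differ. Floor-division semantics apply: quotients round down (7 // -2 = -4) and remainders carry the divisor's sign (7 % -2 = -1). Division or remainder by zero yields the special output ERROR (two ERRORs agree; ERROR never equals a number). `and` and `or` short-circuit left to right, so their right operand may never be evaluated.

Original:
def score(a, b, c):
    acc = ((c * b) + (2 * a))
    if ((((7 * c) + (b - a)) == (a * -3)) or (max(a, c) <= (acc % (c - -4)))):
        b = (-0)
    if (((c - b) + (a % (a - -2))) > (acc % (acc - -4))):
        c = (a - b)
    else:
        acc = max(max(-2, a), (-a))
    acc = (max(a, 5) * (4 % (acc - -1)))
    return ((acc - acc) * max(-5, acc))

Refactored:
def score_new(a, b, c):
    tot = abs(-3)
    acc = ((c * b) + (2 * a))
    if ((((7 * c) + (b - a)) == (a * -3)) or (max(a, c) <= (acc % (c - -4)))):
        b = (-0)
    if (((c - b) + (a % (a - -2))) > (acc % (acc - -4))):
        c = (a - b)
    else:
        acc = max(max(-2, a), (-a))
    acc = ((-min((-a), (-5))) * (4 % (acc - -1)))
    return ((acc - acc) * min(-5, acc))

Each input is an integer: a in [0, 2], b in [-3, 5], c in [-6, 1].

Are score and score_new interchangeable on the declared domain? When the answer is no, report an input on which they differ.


The suspicious edit (`max(-5, acc)` became `min(-5, acc)`) never changes the result for any input inside the declared domain.
Spot check at a=0, b=0, c=-5 — score: acc := 0 | ((((7 * c) + (b - a)) == (a * -3)) or (max(a, c) <= (acc % (c - -4)))): true | b := 0 | (((c - b) + (a % (a - -2))) > (acc % (acc - -4))): false | acc := 0 | acc := 0 | result 0. score_new: tot := 3 | acc := 0 | ((((7 * c) + (b - a)) == (a * -3)) or (max(a, c) <= (acc % (c - -4)))): true | b := 0 | (((c - b) + (a % (a - -2))) > (acc % (acc - -4))): false | acc := 0 | acc := 0 | result 0. Both give 0.
Checked all 216 inputs in the declared domain: the outputs agree on every one.
verdict: equivalent


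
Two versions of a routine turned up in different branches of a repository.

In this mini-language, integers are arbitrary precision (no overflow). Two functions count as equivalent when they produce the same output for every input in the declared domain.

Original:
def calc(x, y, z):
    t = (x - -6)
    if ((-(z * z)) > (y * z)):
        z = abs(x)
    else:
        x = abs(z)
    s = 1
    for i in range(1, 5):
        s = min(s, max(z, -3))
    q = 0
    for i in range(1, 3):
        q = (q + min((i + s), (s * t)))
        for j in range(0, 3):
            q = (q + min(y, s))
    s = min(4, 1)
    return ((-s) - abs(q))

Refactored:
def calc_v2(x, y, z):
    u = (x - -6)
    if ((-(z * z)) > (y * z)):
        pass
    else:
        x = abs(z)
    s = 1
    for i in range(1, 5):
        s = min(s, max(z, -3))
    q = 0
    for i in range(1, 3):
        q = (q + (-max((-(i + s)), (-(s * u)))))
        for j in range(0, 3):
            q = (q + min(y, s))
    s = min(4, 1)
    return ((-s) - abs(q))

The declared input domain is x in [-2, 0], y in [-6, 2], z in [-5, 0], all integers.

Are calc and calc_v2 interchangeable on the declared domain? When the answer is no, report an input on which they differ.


These are not equivalent — on x=-2, y=2, z=-1 the outputs split (-12 vs -15).
calc: t becomes 4; next ((-(z * z)) > (y * z)) evaluates to true; next z becomes 2; next s becomes 1; next at i=1:; next s becomes 1; next at i=2:; next s becomes 1; next at i=3:; next s becomes 1; next at i=4:; next s becomes 1; next q becomes 0; next at i=1:; next q becomes 2; next at j=0:; next q becomes 3; next at j=1:; next q becomes 4; next at j=2:; next q becomes 5; next at i=2:; next q becomes 8; next at j=0:; next q becomes 9; next at j=1:; next q becomes 10; next at j=2:; next q becomes 11; next s becomes 1; next final value -12
calc_v2: u becomes 4; next ((-(z * z)) > (y * z)) evaluates to true; next s becomes 1; next at i=1:; next s becomes -1; next at i=2:; next s becomes -1; next at i=3:; next s becomes -1; next at i=4:; next s becomes -1; next q becomes 0; next at i=1:; next q becomes -4; next at j=0:; next q becomes -5; next at j=1:; next q becomes -6; next at j=2:; next q becomes -7; next at i=2:; next q becomes -11; next at j=0:; next q becomes -12; next at j=1:; next q becomes -13; next at j=2:; next q becomes -14; next s becomes 1; next final value -15
verdict: not equivalent; witness: x=-2, y=2, z=-1


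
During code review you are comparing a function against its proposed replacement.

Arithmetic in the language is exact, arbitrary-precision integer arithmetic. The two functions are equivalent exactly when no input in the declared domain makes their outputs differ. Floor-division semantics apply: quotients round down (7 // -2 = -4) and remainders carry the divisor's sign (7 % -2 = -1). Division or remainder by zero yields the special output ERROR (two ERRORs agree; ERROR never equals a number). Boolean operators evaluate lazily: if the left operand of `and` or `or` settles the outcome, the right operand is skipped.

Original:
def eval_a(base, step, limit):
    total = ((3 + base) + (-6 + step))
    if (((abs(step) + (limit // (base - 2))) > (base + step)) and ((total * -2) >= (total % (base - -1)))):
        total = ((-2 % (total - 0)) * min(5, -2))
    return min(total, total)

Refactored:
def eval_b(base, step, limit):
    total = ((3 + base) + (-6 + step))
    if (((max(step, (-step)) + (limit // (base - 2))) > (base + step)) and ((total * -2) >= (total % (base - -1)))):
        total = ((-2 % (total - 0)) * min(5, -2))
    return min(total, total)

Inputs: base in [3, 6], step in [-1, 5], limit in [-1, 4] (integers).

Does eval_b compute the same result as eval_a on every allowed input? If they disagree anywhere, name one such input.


Reading the diff, among the changes: min/max/abs usage differs.
One worked example (base=6, step=5, limit=4) — eval_a: total=8, then (((abs(step) + (limit // (base - 2))) > (base + step)) and ((total * -2) >= (total % (base - -1)))) is false, then returns 8; eval_b: total=8, then (((max(step, (-step)) + (limit // (base - 2))) > (base + step)) and ((total * -2) >= (total % (base - -1)))) is false, then returns 8; agreement on 8.
Checked all 168 inputs in the declared domain: the outputs agree on every one.
verdict: equivalent


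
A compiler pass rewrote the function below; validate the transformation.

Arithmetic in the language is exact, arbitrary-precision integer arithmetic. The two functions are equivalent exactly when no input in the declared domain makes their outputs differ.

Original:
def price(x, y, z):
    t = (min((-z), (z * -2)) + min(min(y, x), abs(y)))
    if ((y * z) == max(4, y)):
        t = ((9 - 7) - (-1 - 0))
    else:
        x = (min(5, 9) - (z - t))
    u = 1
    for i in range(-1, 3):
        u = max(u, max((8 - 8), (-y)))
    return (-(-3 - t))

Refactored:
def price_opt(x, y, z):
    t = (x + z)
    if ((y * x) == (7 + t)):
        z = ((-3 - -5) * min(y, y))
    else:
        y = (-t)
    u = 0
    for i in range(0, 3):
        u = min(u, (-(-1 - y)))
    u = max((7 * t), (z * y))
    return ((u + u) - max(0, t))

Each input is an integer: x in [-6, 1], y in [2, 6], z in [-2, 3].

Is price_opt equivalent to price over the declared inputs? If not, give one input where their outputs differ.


Run the pair on x=-6, y=2, z=-2.
price: t=-4, then ((y * z) == max(4, y)) is false, then x=3, then u=1, then (i=-1), then u=1, then (i=0), then u=1, then (i=1), then u=1, then (i=2), then u=1, then returns -1
price_opt: t=-8, then ((y * x) == (7 + t)) is false, then y=8, then u=0, then (i=0), then u=0, then (i=1), then u=0, then (i=2), then u=0, then u=-16, then returns -32
-1 against -32: the behavior changed.
verdict: not equivalent; witness: x=-6, y=2, z=-2


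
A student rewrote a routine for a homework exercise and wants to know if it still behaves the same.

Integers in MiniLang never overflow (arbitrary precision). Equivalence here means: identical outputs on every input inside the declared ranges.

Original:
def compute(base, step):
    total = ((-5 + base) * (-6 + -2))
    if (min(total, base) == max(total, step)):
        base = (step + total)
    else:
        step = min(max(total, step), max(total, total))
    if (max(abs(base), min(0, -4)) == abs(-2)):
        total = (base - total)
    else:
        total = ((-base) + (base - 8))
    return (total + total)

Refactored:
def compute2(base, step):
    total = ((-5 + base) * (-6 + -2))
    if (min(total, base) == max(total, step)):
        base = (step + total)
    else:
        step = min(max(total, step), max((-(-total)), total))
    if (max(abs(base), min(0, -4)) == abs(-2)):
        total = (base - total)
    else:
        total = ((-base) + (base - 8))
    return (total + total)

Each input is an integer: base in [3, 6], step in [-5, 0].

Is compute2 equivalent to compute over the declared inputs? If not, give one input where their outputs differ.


Behavior is preserved: although same computation, different form, the outputs never diverge.
Tracing base=3, step=-4: compute: total becomes 16; next (min(total, base) == max(total, step)) evaluates to false; next step becomes 16; next (max(abs(base), min(0, -4)) == abs(-2)) evaluates to false; next total becomes -8; next final value -16 | compute2: total becomes 16; next (min(total, base) == max(total, step)) evaluates to false; next step becomes 16; next (max(abs(base), min(0, -4)) == abs(-2)) evaluates to false; next total becomes -8; next final value -16 — matching result -16.
Every one of the 24 inputs gives matching results.
verdict: equivalent


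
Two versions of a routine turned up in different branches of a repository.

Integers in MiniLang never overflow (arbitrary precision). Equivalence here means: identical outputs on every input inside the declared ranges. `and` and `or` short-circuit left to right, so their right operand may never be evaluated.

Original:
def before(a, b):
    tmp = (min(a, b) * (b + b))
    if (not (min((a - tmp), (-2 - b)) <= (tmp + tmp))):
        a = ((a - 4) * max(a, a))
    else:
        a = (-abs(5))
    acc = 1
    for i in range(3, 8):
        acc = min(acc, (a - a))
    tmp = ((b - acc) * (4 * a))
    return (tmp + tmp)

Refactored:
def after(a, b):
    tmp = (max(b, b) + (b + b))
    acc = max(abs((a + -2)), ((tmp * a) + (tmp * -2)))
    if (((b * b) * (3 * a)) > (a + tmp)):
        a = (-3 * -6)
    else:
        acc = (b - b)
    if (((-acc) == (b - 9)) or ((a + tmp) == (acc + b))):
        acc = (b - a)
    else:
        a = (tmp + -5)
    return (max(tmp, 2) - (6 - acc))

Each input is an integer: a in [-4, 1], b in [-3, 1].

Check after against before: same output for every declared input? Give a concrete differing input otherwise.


These are not equivalent — on a=-4, b=-3 the outputs split (120 vs -4).
before: tmp = 24; (not (min((a - tmp), (-2 - b)) <= (tmp + tmp))) -> false; a = -5; acc = 1; [i=3]; acc = 0; [i=4]; acc = 0; [i=5]; acc = 0; [i=6]; acc = 0; [i=7]; acc = 0; tmp = 60; return 120
after: tmp = -9; acc = 54; (((b * b) * (3 * a)) > (a + tmp)) -> false; acc = 0; (((-acc) == (b - 9)) or ((a + tmp) == (acc + b))) -> false; a = -14; return -4
verdict: not equivalent; witness: a=-4, b=-3
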